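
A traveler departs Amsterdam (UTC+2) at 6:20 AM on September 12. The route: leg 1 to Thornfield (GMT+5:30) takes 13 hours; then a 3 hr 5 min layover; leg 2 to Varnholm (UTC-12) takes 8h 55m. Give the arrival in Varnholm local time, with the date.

Convert departure to UTC: 6:20 AM − 2:00 = 4:20 AM UTC on Sep 12.
Add 13 hours leg 1 → 5:20 PM UTC.
Add 3 hours 5 minutes layover in Thornfield → 8:25 PM UTC.
Add 8 hours and 55 minutes leg 2 → 5:20 AM UTC (Sep 13).
Varnholm is UTC−12:00, so local arrival = 5:20 AM − 12:00 = 5:20 PM on Sep 12.

5:20 PM on September 12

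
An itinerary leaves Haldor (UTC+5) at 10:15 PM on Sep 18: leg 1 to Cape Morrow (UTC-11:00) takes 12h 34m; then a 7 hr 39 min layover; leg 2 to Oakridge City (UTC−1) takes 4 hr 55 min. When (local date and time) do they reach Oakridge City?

Convert departure to UTC: 10:15 PM − 5:00 = 5:15 PM UTC on Sep 18.
Add 12 hours 34 minutes leg 1 → 5:49 AM UTC (Sep 19).
Add 7 hours and 39 minutes layover in Cape Morrow → 1:28 PM UTC.
Add 4 hours and 55 minutes leg 2 → 6:23 PM UTC.
Oakridge City is UTC−1:00, so local arrival = 6:23 PM − 1:00 = 5:23 PM on Sep 19.

5:23 PM on September 19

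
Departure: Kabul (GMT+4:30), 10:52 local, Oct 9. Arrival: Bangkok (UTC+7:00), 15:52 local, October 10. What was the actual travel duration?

Departure in UTC: 10:52 − 4:30 = 06:22 on Oct 9.
Arrival in UTC: 15:52 − 7:00 = 08:52 on Oct 10.
Elapsed = 08:52 − 06:22 (+1 day) = 26 hours 30 minutes.

26 hours 30 minutes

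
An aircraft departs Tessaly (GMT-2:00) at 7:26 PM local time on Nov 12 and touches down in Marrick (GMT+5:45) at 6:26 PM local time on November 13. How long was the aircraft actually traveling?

Departure in UTC: 7:26 PM + 2:00 = 9:26 PM on Nov 12.
Arrival in UTC: 6:26 PM − 5:45 = 12:41 PM on Nov 13.
Elapsed = 12:41 PM − 9:26 PM (+1 day) = 15 hours 15 minutes.

15 hours 15 minutes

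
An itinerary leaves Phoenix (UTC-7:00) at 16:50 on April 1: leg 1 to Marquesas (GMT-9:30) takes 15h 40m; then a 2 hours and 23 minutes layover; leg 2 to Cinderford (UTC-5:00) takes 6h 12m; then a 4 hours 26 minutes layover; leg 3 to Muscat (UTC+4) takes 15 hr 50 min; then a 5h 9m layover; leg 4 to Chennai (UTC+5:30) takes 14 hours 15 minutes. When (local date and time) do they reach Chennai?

Convert departure to UTC: 16:50 + 7:00 = 23:50 UTC on Apr 1.
Add 15 hours 40 minutes leg 1 → 15:30 UTC (Apr 2).
Add 2 hours and 23 minutes layover in Marquesas → 17:53 UTC.
Add 6 hours and 12 minutes leg 2 → 00:05 UTC (Apr 3).
Add 4 hours 26 minutes layover in Cinderford → 04:31 UTC.
Add 15 hours 50 minutes leg 3 → 20:21 UTC.
Add 5 hours 9 minutes layover in Muscat → 01:30 UTC (Apr 4).
Add 14 hours and 15 minutes leg 4 → 15:45 UTC.
Chennai is UTC+5:30, so local arrival = 15:45 + 5:30 = 21:15 on Apr 4.

21:15 on April 4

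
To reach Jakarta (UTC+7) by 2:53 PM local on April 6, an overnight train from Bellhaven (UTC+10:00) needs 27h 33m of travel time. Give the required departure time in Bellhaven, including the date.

2:20 PM on Apr 5

Target arrival in UTC: 2:53 PM − 7:00 = 7:53 AM on Apr 6.
Subtract 27 hours 33 minutes → departure 4:20 AM UTC on Apr 5.
Bellhaven is UTC+10:00: 4:20 AM + 10:00 = 2:20 PM on Apr 5.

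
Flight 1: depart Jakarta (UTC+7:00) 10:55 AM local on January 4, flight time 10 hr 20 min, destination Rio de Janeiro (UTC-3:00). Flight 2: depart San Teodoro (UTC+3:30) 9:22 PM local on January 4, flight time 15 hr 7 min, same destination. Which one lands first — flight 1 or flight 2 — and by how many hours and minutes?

the first, by 18 hours 44 minutes

Flight 1 in UTC: 10:55 AM − 7:00 = 3:55 AM on Jan 4.
+10 hours and 20 minutes → arrive 2:15 PM UTC on Jan 4.
Flight 2 in UTC: 9:22 PM − 3:30 = 5:52 PM on Jan 4.
+15 hours 7 minutes → arrive 8:59 AM UTC on Jan 5.
Flight 1 lands earlier by 18 hours 44 minutes.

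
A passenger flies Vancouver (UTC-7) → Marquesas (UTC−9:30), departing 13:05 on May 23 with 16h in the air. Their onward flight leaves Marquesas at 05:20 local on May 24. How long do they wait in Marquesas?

Convert departure to UTC: 13:05 + 7:00 = 20:05 UTC on May 23.
Add 16 hours flight time → 12:05 UTC (May 24).
Marquesas is UTC−9:30, so local arrival = 12:05 − 9:30 = 02:35 on May 24.
Layover = 05:20 − 02:35 = 2 hours 45 minutes.

2 hours 45 minutes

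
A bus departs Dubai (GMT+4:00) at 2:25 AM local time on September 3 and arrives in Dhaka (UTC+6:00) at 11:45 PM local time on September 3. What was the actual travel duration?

19 hours 20 minutes

Dhaka is 2:00 ahead of Dubai.
Clock-face elapsed time (ignoring zones) is 21 hours 20 minutes.
Actual elapsed = 21 hours 20 minutes − 2:00 = 19 hours 20 minutes.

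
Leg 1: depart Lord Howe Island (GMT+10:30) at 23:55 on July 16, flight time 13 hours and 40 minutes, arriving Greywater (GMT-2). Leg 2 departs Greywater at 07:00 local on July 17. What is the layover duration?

5 hours 55 minutes

Convert departure to UTC: 23:55 − 10:30 = 13:25 UTC on Jul 16.
Add 13 hours 40 minutes flight time → 03:05 UTC (Jul 17).
Greywater is UTC−2:00, so local arrival = 03:05 − 2:00 = 01:05 on Jul 17.
Layover = 07:00 − 01:05 = 5 hours 55 minutes.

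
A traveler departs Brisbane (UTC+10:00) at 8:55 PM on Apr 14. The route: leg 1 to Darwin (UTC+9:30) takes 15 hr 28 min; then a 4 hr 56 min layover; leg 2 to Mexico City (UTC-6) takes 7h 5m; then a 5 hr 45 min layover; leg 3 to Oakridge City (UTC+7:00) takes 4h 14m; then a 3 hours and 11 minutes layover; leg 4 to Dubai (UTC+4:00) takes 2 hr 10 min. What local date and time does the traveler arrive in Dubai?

9:44 AM on April 16

Convert departure to UTC: 8:55 PM − 10:00 = 10:55 AM UTC on Apr 14.
Add 15 hours 28 minutes leg 1 → 2:23 AM UTC (Apr 15).
Add 4 hours 56 minutes layover in Darwin → 7:19 AM UTC.
Add 7 hours 5 minutes leg 2 → 2:24 PM UTC.
Add 5 hours 45 minutes layover in Mexico City → 8:09 PM UTC.
Add 4 hours and 14 minutes leg 3 → 12:23 AM UTC (Apr 16).
Add 3 hours 11 minutes layover in Oakridge City → 3:34 AM UTC.
Add 2 hours and 10 minutes leg 4 → 5:44 AM UTC.
Dubai is UTC+4:00, so local arrival = 5:44 AM + 4:00 = 9:44 AM on Apr 16.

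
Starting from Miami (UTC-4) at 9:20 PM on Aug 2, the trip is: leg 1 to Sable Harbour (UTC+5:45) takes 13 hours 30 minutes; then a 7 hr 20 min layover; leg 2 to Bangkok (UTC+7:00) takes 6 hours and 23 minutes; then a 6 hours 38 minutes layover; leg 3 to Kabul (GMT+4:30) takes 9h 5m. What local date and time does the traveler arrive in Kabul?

12:46 AM on Aug 5

Convert departure to UTC: 9:20 PM + 4:00 = 1:20 AM UTC on Aug 3.
Add 13 hours and 30 minutes leg 1 → 2:50 PM UTC.
Add 7 hours and 20 minutes layover in Sable Harbour → 10:10 PM UTC.
Add 6 hours and 23 minutes leg 2 → 4:33 AM UTC (Aug 4).
Add 6 hours 38 minutes layover in Bangkok → 11:11 AM UTC.
Add 9 hours and 5 minutes leg 3 → 8:16 PM UTC.
Kabul is UTC+4:30, so local arrival = 8:16 PM + 4:30 = 12:46 AM on Aug 5.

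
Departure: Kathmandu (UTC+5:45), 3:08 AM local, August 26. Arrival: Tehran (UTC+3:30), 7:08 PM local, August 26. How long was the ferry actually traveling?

18 hours 15 minutes

Departure in UTC: 3:08 AM − 5:45 = 9:23 PM on Aug 25.
Arrival in UTC: 7:08 PM − 3:30 = 3:38 PM on Aug 26.
Elapsed = 3:38 PM − 9:23 PM (+1 day) = 18 hours 15 minutes.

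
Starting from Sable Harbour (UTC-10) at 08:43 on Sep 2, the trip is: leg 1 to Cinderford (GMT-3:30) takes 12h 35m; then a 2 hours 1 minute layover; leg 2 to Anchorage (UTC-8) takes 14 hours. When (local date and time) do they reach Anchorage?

15:19 on Sep 3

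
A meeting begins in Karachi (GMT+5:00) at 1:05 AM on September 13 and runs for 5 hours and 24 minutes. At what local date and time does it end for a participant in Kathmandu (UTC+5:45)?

7:14 AM on September 13

Convert start to UTC: 1:05 AM − 5:00 = 8:05 PM UTC on Sep 12.
Add 5 hours and 24 minutes duration → 1:29 AM UTC (Sep 13).
Kathmandu is UTC+5:45, so local end time = 1:29 AM + 5:45 = 7:14 AM on Sep 13.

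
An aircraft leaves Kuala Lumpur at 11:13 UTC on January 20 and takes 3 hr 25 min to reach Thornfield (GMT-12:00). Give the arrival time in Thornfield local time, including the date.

02:38 on January 20

Departure is given in UTC: 11:13 on Jan 20.
Add 3 hours 25 minutes → 14:38 UTC.
Thornfield is UTC−12:00: 14:38 − 12:00 = 02:38 on Jan 20.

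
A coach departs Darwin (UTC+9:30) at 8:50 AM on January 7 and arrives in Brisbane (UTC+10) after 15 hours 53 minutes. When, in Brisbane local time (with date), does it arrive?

Convert departure to UTC: 8:50 AM − 9:30 = 11:20 PM UTC on Jan 6.
Add 15 hours 53 minutes travel time → 3:13 PM UTC (Jan 7).
Brisbane is UTC+10:00, so local arrival = 3:13 PM + 10:00 = 1:13 AM on Jan 8.

1:13 AM on January 8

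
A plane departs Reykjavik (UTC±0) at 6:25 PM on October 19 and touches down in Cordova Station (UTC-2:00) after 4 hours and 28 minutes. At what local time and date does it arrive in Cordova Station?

8:53 PM on October 19

Cordova Station is 2:00 behind Reykjavik.
After 4 hours 28 minutes it is 10:53 PM in Reykjavik.
Shift by the zone difference: 10:53 PM − 2:00 = 8:53 PM on Oct 19 in Cordova Station.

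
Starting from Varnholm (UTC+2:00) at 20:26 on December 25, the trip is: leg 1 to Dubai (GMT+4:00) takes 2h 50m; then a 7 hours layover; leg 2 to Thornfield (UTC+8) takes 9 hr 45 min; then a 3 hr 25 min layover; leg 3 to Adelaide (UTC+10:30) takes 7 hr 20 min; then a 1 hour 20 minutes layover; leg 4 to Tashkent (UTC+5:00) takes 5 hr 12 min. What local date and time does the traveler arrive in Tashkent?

Convert departure to UTC: 20:26 − 2:00 = 18:26 UTC on Dec 25.
Add 2 hours 50 minutes leg 1 → 21:16 UTC.
Add 7 hours layover in Dubai → 04:16 UTC (Dec 26).
Add 9 hours and 45 minutes leg 2 → 14:01 UTC.
Add 3 hours 25 minutes layover in Thornfield → 17:26 UTC.
Add 7 hours 20 minutes leg 3 → 00:46 UTC (Dec 27).
Add 1 hour 20 minutes layover in Adelaide → 02:06 UTC.
Add 5 hours and 12 minutes leg 4 → 07:18 UTC.
Tashkent is UTC+5:00, so local arrival = 07:18 + 5:00 = 12:18 on Dec 27.

12:18 on December 27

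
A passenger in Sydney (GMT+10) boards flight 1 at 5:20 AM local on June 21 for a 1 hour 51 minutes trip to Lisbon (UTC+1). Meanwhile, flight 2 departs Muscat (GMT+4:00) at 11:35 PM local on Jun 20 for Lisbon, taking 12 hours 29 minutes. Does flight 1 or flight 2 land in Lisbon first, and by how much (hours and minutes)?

Flight 1 in UTC: 5:20 AM − 10:00 = 7:20 PM on Jun 20.
+1 hour 51 minutes → arrive 9:11 PM UTC on Jun 20.
Flight 2 in UTC: 11:35 PM − 4:00 = 7:35 PM on Jun 20.
+12 hours 29 minutes → arrive 8:04 AM UTC on Jun 21.
Flight 1 lands earlier by 10 hours 53 minutes.

the first, by 10 hours 53 minutes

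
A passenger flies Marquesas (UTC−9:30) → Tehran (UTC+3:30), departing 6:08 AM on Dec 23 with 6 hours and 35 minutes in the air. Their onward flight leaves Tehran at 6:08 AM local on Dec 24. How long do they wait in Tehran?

4 hours 25 minutes

Convert departure to UTC: 6:08 AM + 9:30 = 3:38 PM UTC on Dec 23.
Add 6 hours 35 minutes flight time → 10:13 PM UTC.
Tehran is UTC+3:30, so local arrival = 10:13 PM + 3:30 = 1:43 AM on Dec 24.
Layover = 6:08 AM − 1:43 AM = 4 hours 25 minutes.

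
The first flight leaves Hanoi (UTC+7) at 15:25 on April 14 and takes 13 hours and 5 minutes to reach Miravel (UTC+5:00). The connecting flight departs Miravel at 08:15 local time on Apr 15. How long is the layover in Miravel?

5 hours 45 minutes

Convert departure to UTC: 15:25 − 7:00 = 08:25 UTC on Apr 14.
Add 13 hours 5 minutes flight time → 21:30 UTC.
Miravel is UTC+5:00, so local arrival = 21:30 + 5:00 = 02:30 on Apr 15.
Layover = 08:15 − 02:30 = 5 hours 45 minutes.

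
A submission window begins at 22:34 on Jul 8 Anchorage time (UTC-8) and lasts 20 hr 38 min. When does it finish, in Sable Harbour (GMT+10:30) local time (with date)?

13:42 on Jul 10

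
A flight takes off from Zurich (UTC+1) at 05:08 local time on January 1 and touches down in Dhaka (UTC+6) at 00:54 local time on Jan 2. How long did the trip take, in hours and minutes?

14 hours 46 minutes

Dhaka is 5:00 ahead of Zurich.
Clock-face elapsed time (ignoring zones) is 19 hours 46 minutes.
Actual elapsed = 19 hours 46 minutes − 5:00 = 14 hours 46 minutes.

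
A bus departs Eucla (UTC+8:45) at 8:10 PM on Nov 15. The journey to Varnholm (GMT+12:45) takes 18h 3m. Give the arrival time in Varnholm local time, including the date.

6:13 PM on November 16

Convert departure to UTC: 8:10 PM − 8:45 = 11:25 AM UTC on Nov 15.
Add 18 hours 3 minutes travel time → 5:28 AM UTC (Nov 16).
Varnholm is UTC+12:45, so local arrival = 5:28 AM + 12:45 = 6:13 PM on Nov 16.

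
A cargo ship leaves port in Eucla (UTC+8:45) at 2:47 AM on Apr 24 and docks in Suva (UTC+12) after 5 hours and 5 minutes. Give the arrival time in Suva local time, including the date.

Suva is 3:15 ahead of Eucla.
After 5 hours and 5 minutes it is 7:52 AM in Eucla.
Shift by the zone difference: 7:52 AM + 3:15 = 11:07 AM on Apr 24 in Suva.

11:07 AM on April 24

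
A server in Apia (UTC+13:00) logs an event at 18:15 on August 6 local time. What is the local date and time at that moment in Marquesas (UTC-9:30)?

19:45 on August 5

In UTC: 18:15 − 13:00 = 05:15 on Aug 6.
Marquesas is UTC−9:30: 05:15 − 9:30 = 19:45 on Aug 5.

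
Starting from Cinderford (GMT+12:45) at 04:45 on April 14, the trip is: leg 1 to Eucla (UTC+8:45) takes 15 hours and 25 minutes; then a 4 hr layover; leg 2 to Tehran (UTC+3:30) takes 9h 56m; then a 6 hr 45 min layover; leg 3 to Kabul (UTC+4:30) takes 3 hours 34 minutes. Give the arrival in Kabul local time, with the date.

12:10 on April 15

Convert departure to UTC: 04:45 − 12:45 = 16:00 UTC on Apr 13.
Add 15 hours and 25 minutes leg 1 → 07:25 UTC (Apr 14).
Add 4 hours layover in Eucla → 11:25 UTC.
Add 9 hours 56 minutes leg 2 → 21:21 UTC.
Add 6 hours 45 minutes layover in Tehran → 04:06 UTC (Apr 15).
Add 3 hours 34 minutes leg 3 → 07:40 UTC.
Kabul is UTC+4:30, so local arrival = 07:40 + 4:30 = 12:10 on Apr 15.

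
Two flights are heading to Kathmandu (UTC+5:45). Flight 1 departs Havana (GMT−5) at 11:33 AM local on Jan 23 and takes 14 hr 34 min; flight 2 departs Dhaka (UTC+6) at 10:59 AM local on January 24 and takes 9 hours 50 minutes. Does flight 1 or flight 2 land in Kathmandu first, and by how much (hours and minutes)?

the first, by 7 hours 42 minutes

Flight 1 in UTC: 11:33 AM + 5:00 = 4:33 PM on Jan 23.
+14 hours and 34 minutes → arrive 7:07 AM UTC on Jan 24.
Flight 2 in UTC: 10:59 AM − 6:00 = 4:59 AM on Jan 24.
+9 hours 50 minutes → arrive 2:49 PM UTC on Jan 24.
Flight 1 lands earlier by 7 hours 42 minutes.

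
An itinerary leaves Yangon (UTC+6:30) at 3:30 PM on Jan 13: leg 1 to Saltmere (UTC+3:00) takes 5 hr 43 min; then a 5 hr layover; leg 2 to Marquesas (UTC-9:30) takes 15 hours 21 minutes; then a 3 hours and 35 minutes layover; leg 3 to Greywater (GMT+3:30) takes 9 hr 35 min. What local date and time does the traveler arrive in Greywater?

Convert departure to UTC: 3:30 PM − 6:30 = 9:00 AM UTC on Jan 13.
Add 5 hours and 43 minutes leg 1 → 2:43 PM UTC.
Add 5 hours layover in Saltmere → 7:43 PM UTC.
Add 15 hours and 21 minutes leg 2 → 11:04 AM UTC (Jan 14).
Add 3 hours and 35 minutes layover in Marquesas → 2:39 PM UTC.
Add 9 hours and 35 minutes leg 3 → 12:14 AM UTC (Jan 15).
Greywater is UTC+3:30, so local arrival = 12:14 AM + 3:30 = 3:44 AM on Jan 15.

3:44 AM on January 15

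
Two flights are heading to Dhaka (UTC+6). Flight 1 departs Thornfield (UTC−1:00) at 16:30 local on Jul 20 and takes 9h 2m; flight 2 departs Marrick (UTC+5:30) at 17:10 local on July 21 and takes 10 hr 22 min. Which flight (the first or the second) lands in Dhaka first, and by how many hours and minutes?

the first, by 19 hours 30 minutes

Flight 1 in UTC: 16:30 + 1:00 = 17:30 on Jul 20.
+9 hours 2 minutes → arrive 02:32 UTC on Jul 21.
Flight 2 in UTC: 17:10 − 5:30 = 11:40 on Jul 21.
+10 hours 22 minutes → arrive 22:02 UTC on Jul 21.
Flight 1 lands earlier by 19 hours 30 minutes.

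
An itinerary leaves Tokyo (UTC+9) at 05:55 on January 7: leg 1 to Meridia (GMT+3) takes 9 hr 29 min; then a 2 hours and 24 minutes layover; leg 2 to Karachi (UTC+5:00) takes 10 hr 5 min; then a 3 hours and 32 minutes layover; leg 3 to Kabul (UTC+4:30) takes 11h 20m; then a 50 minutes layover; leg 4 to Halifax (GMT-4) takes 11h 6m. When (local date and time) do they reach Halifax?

Convert departure to UTC: 05:55 − 9:00 = 20:55 UTC on Jan 6.
Add 9 hours 29 minutes leg 1 → 06:24 UTC (Jan 7).
Add 2 hours and 24 minutes layover in Meridia → 08:48 UTC.
Add 10 hours 5 minutes leg 2 → 18:53 UTC.
Add 3 hours and 32 minutes layover in Karachi → 22:25 UTC.
Add 11 hours and 20 minutes leg 3 → 09:45 UTC (Jan 8).
Add 50 minutes layover in Kabul → 10:35 UTC.
Add 11 hours 6 minutes leg 4 → 21:41 UTC.
Halifax is UTC−4:00, so local arrival = 21:41 − 4:00 = 17:41 on Jan 8.

17:41 on January 8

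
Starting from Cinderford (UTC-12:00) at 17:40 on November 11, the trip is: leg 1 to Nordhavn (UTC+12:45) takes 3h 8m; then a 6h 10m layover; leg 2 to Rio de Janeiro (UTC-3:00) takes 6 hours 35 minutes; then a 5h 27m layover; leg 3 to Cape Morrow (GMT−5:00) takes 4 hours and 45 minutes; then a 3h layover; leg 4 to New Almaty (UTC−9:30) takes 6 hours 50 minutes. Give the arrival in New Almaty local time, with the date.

Convert departure to UTC: 17:40 + 12:00 = 05:40 UTC on Nov 12.
Add 3 hours and 8 minutes leg 1 → 08:48 UTC.
Add 6 hours and 10 minutes layover in Nordhavn → 14:58 UTC.
Add 6 hours 35 minutes leg 2 → 21:33 UTC.
Add 5 hours 27 minutes layover in Rio de Janeiro → 03:00 UTC (Nov 13).
Add 4 hours 45 minutes leg 3 → 07:45 UTC.
Add 3 hours layover in Cape Morrow → 10:45 UTC.
Add 6 hours 50 minutes leg 4 → 17:35 UTC.
New Almaty is UTC−9:30, so local arrival = 17:35 − 9:30 = 08:05 on Nov 13.

08:05 on November 13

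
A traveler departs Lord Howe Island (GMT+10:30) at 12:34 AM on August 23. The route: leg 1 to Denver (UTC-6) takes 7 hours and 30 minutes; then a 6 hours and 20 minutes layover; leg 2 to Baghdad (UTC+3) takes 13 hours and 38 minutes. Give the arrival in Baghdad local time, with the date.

Convert departure to UTC: 12:34 AM − 10:30 = 2:04 PM UTC on Aug 22.
Add 7 hours 30 minutes leg 1 → 9:34 PM UTC.
Add 6 hours and 20 minutes layover in Denver → 3:54 AM UTC (Aug 23).
Add 13 hours and 38 minutes leg 2 → 5:32 PM UTC.
Baghdad is UTC+3:00, so local arrival = 5:32 PM + 3:00 = 8:32 PM on Aug 23.

8:32 PM on Aug 23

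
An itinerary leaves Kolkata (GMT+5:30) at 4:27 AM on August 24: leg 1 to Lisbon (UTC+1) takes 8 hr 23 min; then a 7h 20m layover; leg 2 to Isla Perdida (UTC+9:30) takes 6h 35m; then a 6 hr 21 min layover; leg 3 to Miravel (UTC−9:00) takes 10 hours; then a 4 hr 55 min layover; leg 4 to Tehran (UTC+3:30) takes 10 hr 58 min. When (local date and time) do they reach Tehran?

8:59 AM on Aug 26

Convert departure to UTC: 4:27 AM − 5:30 = 10:57 PM UTC on Aug 23.
Add 8 hours and 23 minutes leg 1 → 7:20 AM UTC (Aug 24).
Add 7 hours 20 minutes layover in Lisbon → 2:40 PM UTC.
Add 6 hours and 35 minutes leg 2 → 9:15 PM UTC.
Add 6 hours and 21 minutes layover in Isla Perdida → 3:36 AM UTC (Aug 25).
Add 10 hours leg 3 → 1:36 PM UTC.
Add 4 hours and 55 minutes layover in Miravel → 6:31 PM UTC.
Add 10 hours and 58 minutes leg 4 → 5:29 AM UTC (Aug 26).
Tehran is UTC+3:30, so local arrival = 5:29 AM + 3:30 = 8:59 AM on Aug 26.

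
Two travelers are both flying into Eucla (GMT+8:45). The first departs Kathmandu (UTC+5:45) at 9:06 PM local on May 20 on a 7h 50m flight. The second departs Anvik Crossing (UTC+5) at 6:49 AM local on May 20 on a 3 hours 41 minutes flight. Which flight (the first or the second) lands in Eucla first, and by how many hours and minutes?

the second, by 17 hours 41 minutes

Flight 1 in UTC: 9:06 PM − 5:45 = 3:21 PM on May 20.
+7 hours 50 minutes → arrive 11:11 PM UTC on May 20.
Flight 2 in UTC: 6:49 AM − 5:00 = 1:49 AM on May 20.
+3 hours 41 minutes → arrive 5:30 AM UTC on May 20.
Flight 2 lands earlier by 17 hours 41 minutes.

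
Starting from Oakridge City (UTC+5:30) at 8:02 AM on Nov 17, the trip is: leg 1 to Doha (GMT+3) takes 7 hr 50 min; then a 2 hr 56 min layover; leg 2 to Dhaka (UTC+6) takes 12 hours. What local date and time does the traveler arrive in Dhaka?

7:18 AM on November 18

Convert departure to UTC: 8:02 AM − 5:30 = 2:32 AM UTC on Nov 17.
Add 7 hours and 50 minutes leg 1 → 10:22 AM UTC.
Add 2 hours 56 minutes layover in Doha → 1:18 PM UTC.
Add 12 hours leg 2 → 1:18 AM UTC (Nov 18).
Dhaka is UTC+6:00, so local arrival = 1:18 AM + 6:00 = 7:18 AM on Nov 18.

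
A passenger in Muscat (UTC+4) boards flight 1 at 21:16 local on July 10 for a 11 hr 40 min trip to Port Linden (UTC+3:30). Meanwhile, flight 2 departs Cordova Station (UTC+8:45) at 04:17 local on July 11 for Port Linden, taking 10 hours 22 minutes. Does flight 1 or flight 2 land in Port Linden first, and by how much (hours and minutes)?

Flight 1 in UTC: 21:16 − 4:00 = 17:16 on Jul 10.
+11 hours 40 minutes → arrive 04:56 UTC on Jul 11.
Flight 2 in UTC: 04:17 − 8:45 = 19:32 on Jul 10.
+10 hours and 22 minutes → arrive 05:54 UTC on Jul 11.
Flight 1 lands earlier by 58 minutes.

the first, by 58 minutes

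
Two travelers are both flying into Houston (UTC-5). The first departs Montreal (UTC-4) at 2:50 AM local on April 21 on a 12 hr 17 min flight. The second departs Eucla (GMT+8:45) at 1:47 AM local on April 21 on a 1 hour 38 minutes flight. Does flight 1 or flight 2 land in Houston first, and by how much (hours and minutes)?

the second, by 24 hours 27 minutes

Flight 1 in UTC: 2:50 AM + 4:00 = 6:50 AM on Apr 21.
+12 hours and 17 minutes → arrive 7:07 PM UTC on Apr 21.
Flight 2 in UTC: 1:47 AM − 8:45 = 5:02 PM on Apr 20.
+1 hour and 38 minutes → arrive 6:40 PM UTC on Apr 20.
Flight 2 lands earlier by 24 hours 27 minutes.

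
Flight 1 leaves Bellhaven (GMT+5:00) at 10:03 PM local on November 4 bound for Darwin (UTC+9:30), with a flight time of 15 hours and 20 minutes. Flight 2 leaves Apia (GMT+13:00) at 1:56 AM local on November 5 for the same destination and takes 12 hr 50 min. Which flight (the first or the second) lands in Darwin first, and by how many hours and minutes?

the second, by 6 hours 37 minutes

Flight 1 in UTC: 10:03 PM − 5:00 = 5:03 PM on Nov 4.
+15 hours 20 minutes → arrive 8:23 AM UTC on Nov 5.
Flight 2 in UTC: 1:56 AM − 13:00 = 12:56 PM on Nov 4.
+12 hours and 50 minutes → arrive 1:46 AM UTC on Nov 5.
Flight 2 lands earlier by 6 hours 37 minutes.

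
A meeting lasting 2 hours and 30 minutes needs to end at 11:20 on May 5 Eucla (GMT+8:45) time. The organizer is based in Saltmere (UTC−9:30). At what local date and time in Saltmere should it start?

Target end time in UTC: 11:20 − 8:45 = 02:35 on May 5.
Subtract 2 hours 30 minutes → start 00:05 UTC on May 5.
Saltmere is UTC−9:30: 00:05 − 9:30 = 14:35 on May 4.

14:35 on May 4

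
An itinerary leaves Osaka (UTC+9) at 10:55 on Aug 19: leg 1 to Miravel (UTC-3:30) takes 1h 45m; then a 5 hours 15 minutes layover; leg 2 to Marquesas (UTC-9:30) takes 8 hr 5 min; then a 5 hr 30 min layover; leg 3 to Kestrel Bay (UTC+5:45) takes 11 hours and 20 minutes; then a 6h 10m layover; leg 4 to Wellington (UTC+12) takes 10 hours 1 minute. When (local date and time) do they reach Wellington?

Convert departure to UTC: 10:55 − 9:00 = 01:55 UTC on Aug 19.
Add 1 hour 45 minutes leg 1 → 03:40 UTC.
Add 5 hours and 15 minutes layover in Miravel → 08:55 UTC.
Add 8 hours and 5 minutes leg 2 → 17:00 UTC.
Add 5 hours and 30 minutes layover in Marquesas → 22:30 UTC.
Add 11 hours 20 minutes leg 3 → 09:50 UTC (Aug 20).
Add 6 hours and 10 minutes layover in Kestrel Bay → 16:00 UTC.
Add 10 hours and 1 minute leg 4 → 02:01 UTC (Aug 21).
Wellington is UTC+12:00, so local arrival = 02:01 + 12:00 = 14:01 on Aug 21.

14:01 on Aug 21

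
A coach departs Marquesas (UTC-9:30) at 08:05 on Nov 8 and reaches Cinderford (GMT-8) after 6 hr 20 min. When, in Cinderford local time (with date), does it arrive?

15:55 on Nov 8

Convert departure to UTC: 08:05 + 9:30 = 17:35 UTC on Nov 8.
Add 6 hours and 20 minutes travel time → 23:55 UTC.
Cinderford is UTC−8:00, so local arrival = 23:55 − 8:00 = 15:55 on Nov 8.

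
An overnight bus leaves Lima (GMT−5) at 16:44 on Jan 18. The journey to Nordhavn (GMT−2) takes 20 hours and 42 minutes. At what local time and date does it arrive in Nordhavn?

Nordhavn is 3:00 ahead of Lima.
After 20 hours and 42 minutes it is 13:26 (Jan 19) in Lima.
Shift by the zone difference: 13:26 + 3:00 = 16:26 on Jan 19 in Nordhavn.

16:26 on January 19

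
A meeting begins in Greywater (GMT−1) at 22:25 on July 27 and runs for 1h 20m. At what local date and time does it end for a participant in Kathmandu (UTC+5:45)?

Convert start to UTC: 22:25 + 1:00 = 23:25 UTC on Jul 27.
Add 1 hour and 20 minutes duration → 00:45 UTC (Jul 28).
Kathmandu is UTC+5:45, so local end time = 00:45 + 5:45 = 06:30 on Jul 28.

06:30 on July 28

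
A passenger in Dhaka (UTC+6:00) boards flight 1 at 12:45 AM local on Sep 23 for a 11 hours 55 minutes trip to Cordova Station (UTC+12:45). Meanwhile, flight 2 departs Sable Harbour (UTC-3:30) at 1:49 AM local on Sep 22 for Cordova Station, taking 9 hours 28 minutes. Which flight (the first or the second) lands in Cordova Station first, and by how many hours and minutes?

Flight 1 in UTC: 12:45 AM − 6:00 = 6:45 PM on Sep 22.
+11 hours 55 minutes → arrive 6:40 AM UTC on Sep 23.
Flight 2 in UTC: 1:49 AM + 3:30 = 5:19 AM on Sep 22.
+9 hours and 28 minutes → arrive 2:47 PM UTC on Sep 22.
Flight 2 lands earlier by 15 hours 53 minutes.

the second, by 15 hours 53 minutes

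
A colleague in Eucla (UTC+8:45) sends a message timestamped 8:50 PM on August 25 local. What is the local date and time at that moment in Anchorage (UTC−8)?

In UTC: 8:50 PM − 8:45 = 12:05 PM on Aug 25.
Anchorage is UTC−8:00: 12:05 PM − 8:00 = 4:05 AM on Aug 25.

4:05 AM on August 25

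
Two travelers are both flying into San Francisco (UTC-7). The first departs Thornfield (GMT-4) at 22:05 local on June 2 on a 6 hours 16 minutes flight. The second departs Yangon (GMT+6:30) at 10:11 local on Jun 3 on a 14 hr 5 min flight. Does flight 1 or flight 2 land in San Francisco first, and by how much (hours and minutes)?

Flight 1 in UTC: 22:05 + 4:00 = 02:05 on Jun 3.
+6 hours and 16 minutes → arrive 08:21 UTC on Jun 3.
Flight 2 in UTC: 10:11 − 6:30 = 03:41 on Jun 3.
+14 hours and 5 minutes → arrive 17:46 UTC on Jun 3.
Flight 1 lands earlier by 9 hours 25 minutes.

the first, by 9 hours 25 minutes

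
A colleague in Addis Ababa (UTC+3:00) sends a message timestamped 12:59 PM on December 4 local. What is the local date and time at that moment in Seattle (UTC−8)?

In UTC: 12:59 PM − 3:00 = 9:59 AM on Dec 4.
Seattle is UTC−8:00: 9:59 AM − 8:00 = 1:59 AM on Dec 4.

1:59 AM on December 4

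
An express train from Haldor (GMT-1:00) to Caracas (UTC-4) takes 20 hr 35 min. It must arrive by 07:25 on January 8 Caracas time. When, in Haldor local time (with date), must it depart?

13:50 on Jan 7

Target arrival in UTC: 07:25 + 4:00 = 11:25 on Jan 8.
Subtract 20 hours and 35 minutes → departure 14:50 UTC on Jan 7.
Haldor is UTC−1:00: 14:50 − 1:00 = 13:50 on Jan 7.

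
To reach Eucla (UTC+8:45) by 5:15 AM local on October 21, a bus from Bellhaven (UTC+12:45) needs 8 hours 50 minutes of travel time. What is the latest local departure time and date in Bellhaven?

12:25 AM on October 21

Target arrival in UTC: 5:15 AM − 8:45 = 8:30 PM on Oct 20.
Subtract 8 hours and 50 minutes → departure 11:40 AM UTC on Oct 20.
Bellhaven is UTC+12:45: 11:40 AM + 12:45 = 12:25 AM on Oct 21.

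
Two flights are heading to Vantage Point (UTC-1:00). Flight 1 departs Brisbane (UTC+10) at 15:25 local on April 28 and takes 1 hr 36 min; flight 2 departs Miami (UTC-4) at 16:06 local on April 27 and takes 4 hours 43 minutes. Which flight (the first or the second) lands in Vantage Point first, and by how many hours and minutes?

the second, by 6 hours 12 minutes

Flight 1 in UTC: 15:25 − 10:00 = 05:25 on Apr 28.
+1 hour and 36 minutes → arrive 07:01 UTC on Apr 28.
Flight 2 in UTC: 16:06 + 4:00 = 20:06 on Apr 27.
+4 hours 43 minutes → arrive 00:49 UTC on Apr 28.
Flight 2 lands earlier by 6 hours 12 minutes.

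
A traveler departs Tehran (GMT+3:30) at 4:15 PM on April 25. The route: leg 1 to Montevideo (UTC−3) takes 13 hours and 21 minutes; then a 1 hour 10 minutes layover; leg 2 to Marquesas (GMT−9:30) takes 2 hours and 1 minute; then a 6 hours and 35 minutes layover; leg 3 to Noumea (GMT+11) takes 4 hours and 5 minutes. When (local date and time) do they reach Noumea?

Convert departure to UTC: 4:15 PM − 3:30 = 12:45 PM UTC on Apr 25.
Add 13 hours 21 minutes leg 1 → 2:06 AM UTC (Apr 26).
Add 1 hour 10 minutes layover in Montevideo → 3:16 AM UTC.
Add 2 hours 1 minute leg 2 → 5:17 AM UTC.
Add 6 hours 35 minutes layover in Marquesas → 11:52 AM UTC.
Add 4 hours and 5 minutes leg 3 → 3:57 PM UTC.
Noumea is UTC+11:00, so local arrival = 3:57 PM + 11:00 = 2:57 AM on Apr 27.

2:57 AM on Apr 27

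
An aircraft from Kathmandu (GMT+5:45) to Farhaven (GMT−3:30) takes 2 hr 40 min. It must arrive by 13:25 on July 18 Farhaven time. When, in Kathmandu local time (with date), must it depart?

20:00 on Jul 18

Target arrival in UTC: 13:25 + 3:30 = 16:55 on Jul 18.
Subtract 2 hours and 40 minutes → departure 14:15 UTC on Jul 18.
Kathmandu is UTC+5:45: 14:15 + 5:45 = 20:00 on Jul 18.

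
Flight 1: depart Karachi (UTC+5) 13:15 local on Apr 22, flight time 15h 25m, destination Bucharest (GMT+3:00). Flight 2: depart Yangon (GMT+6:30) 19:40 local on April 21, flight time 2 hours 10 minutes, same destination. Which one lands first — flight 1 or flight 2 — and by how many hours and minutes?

Flight 1 in UTC: 13:15 − 5:00 = 08:15 on Apr 22.
+15 hours and 25 minutes → arrive 23:40 UTC on Apr 22.
Flight 2 in UTC: 19:40 − 6:30 = 13:10 on Apr 21.
+2 hours 10 minutes → arrive 15:20 UTC on Apr 21.
Flight 2 lands earlier by 32 hours 20 minutes.

the second, by 32 hours 20 minutes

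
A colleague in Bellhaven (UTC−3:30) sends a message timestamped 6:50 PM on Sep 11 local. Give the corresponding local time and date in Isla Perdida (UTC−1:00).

Isla Perdida is 2:30 ahead of Bellhaven.
Shift by the zone difference: 6:50 PM + 2:30 = 9:20 PM on Sep 11 in Isla Perdida.

9:20 PM on September 11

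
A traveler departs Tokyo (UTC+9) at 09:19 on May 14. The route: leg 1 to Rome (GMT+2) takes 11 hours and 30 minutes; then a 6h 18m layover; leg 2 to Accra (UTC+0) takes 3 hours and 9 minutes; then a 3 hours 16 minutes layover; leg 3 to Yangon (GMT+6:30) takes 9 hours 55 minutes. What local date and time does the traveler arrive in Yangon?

16:57 on May 15

Convert departure to UTC: 09:19 − 9:00 = 00:19 UTC on May 14.
Add 11 hours 30 minutes leg 1 → 11:49 UTC.
Add 6 hours 18 minutes layover in Rome → 18:07 UTC.
Add 3 hours 9 minutes leg 2 → 21:16 UTC.
Add 3 hours and 16 minutes layover in Accra → 00:32 UTC (May 15).
Add 9 hours and 55 minutes leg 3 → 10:27 UTC.
Yangon is UTC+6:30, so local arrival = 10:27 + 6:30 = 16:57 on May 15.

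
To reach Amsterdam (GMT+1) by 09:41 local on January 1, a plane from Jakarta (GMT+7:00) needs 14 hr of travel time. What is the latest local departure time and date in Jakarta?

Target arrival in UTC: 09:41 − 1:00 = 08:41 on Jan 1.
Subtract 14 hours → departure 18:41 UTC on Dec 31.
Jakarta is UTC+7:00: 18:41 + 7:00 = 01:41 on Jan 1.

01:41 on January 1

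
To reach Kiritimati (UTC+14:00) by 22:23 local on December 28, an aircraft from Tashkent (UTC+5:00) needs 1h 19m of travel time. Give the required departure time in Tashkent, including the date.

12:04 on December 28

Target arrival in UTC: 22:23 − 14:00 = 08:23 on Dec 28.
Subtract 1 hour and 19 minutes → departure 07:04 UTC on Dec 28.
Tashkent is UTC+5:00: 07:04 + 5:00 = 12:04 on Dec 28.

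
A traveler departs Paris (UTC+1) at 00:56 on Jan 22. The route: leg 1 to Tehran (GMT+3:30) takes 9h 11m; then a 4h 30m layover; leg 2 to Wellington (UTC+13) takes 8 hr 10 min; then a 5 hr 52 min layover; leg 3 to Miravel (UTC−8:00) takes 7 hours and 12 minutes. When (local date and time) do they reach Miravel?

Convert departure to UTC: 00:56 − 1:00 = 23:56 UTC on Jan 21.
Add 9 hours 11 minutes leg 1 → 09:07 UTC (Jan 22).
Add 4 hours 30 minutes layover in Tehran → 13:37 UTC.
Add 8 hours 10 minutes leg 2 → 21:47 UTC.
Add 5 hours 52 minutes layover in Wellington → 03:39 UTC (Jan 23).
Add 7 hours and 12 minutes leg 3 → 10:51 UTC.
Miravel is UTC−8:00, so local arrival = 10:51 − 8:00 = 02:51 on Jan 23.

02:51 on January 23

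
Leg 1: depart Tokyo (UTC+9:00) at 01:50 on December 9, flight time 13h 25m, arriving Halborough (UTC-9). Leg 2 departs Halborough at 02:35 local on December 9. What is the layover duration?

5 hours 20 minutes

Convert departure to UTC: 01:50 − 9:00 = 16:50 UTC on Dec 8.
Add 13 hours 25 minutes flight time → 06:15 UTC (Dec 9).
Halborough is UTC−9:00, so local arrival = 06:15 − 9:00 = 21:15 on Dec 8.
Layover = 02:35 − 21:15 (+1 day) = 5 hours 20 minutes.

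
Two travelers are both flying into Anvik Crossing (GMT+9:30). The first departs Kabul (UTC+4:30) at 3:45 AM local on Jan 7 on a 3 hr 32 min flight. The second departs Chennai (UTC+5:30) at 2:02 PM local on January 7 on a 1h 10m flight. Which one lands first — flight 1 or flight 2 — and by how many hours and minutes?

Flight 1 in UTC: 3:45 AM − 4:30 = 11:15 PM on Jan 6.
+3 hours 32 minutes → arrive 2:47 AM UTC on Jan 7.
Flight 2 in UTC: 2:02 PM − 5:30 = 8:32 AM on Jan 7.
+1 hour and 10 minutes → arrive 9:42 AM UTC on Jan 7.
Flight 1 lands earlier by 6 hours 55 minutes.

the first, by 6 hours 55 minutes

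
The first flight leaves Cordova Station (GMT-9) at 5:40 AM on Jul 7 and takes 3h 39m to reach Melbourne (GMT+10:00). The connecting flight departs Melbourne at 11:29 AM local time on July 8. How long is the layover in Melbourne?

7 hours 10 minutes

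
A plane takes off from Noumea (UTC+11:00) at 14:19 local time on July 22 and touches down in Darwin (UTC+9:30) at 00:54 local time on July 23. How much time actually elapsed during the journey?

Departure in UTC: 14:19 − 11:00 = 03:19 on Jul 22.
Arrival in UTC: 00:54 − 9:30 = 15:24 on Jul 22.
Elapsed = 15:24 − 03:19 = 12 hours 5 minutes.

12 hours 5 minutes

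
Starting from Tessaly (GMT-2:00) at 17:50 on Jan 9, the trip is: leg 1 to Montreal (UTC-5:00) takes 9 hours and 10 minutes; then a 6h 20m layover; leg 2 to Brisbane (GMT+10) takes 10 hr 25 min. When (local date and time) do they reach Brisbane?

Convert departure to UTC: 17:50 + 2:00 = 19:50 UTC on Jan 9.
Add 9 hours 10 minutes leg 1 → 05:00 UTC (Jan 10).
Add 6 hours and 20 minutes layover in Montreal → 11:20 UTC.
Add 10 hours and 25 minutes leg 2 → 21:45 UTC.
Brisbane is UTC+10:00, so local arrival = 21:45 + 10:00 = 07:45 on Jan 11.

07:45 on January 11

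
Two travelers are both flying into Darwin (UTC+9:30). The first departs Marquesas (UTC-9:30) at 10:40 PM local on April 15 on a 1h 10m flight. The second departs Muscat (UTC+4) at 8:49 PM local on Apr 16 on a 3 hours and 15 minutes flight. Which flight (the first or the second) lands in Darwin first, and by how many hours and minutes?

Flight 1 in UTC: 10:40 PM + 9:30 = 8:10 AM on Apr 16.
+1 hour 10 minutes → arrive 9:20 AM UTC on Apr 16.
Flight 2 in UTC: 8:49 PM − 4:00 = 4:49 PM on Apr 16.
+3 hours 15 minutes → arrive 8:04 PM UTC on Apr 16.
Flight 1 lands earlier by 10 hours 44 minutes.

the first, by 10 hours 44 minutes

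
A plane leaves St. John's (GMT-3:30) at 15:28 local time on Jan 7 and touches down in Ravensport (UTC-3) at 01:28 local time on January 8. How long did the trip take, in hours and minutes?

9 hours 30 minutes

Departure in UTC: 15:28 + 3:30 = 18:58 on Jan 7.
Arrival in UTC: 01:28 + 3:00 = 04:28 on Jan 8.
Elapsed = 04:28 − 18:58 (+1 day) = 9 hours 30 minutes.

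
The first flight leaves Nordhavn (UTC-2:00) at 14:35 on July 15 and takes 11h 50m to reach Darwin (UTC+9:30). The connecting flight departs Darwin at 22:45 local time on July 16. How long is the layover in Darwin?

8 hours 50 minutes

Convert departure to UTC: 14:35 + 2:00 = 16:35 UTC on Jul 15.
Add 11 hours 50 minutes flight time → 04:25 UTC (Jul 16).
Darwin is UTC+9:30, so local arrival = 04:25 + 9:30 = 13:55 on Jul 16.
Layover = 22:45 − 13:55 = 8 hours 50 minutes.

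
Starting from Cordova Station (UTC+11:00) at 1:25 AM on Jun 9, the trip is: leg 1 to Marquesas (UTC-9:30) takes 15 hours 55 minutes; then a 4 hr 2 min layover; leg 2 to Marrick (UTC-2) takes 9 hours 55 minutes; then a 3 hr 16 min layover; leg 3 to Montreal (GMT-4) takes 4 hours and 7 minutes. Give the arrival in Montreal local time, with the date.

Convert departure to UTC: 1:25 AM − 11:00 = 2:25 PM UTC on Jun 8.
Add 15 hours and 55 minutes leg 1 → 6:20 AM UTC (Jun 9).
Add 4 hours and 2 minutes layover in Marquesas → 10:22 AM UTC.
Add 9 hours 55 minutes leg 2 → 8:17 PM UTC.
Add 3 hours and 16 minutes layover in Marrick → 11:33 PM UTC.
Add 4 hours 7 minutes leg 3 → 3:40 AM UTC (Jun 10).
Montreal is UTC−4:00, so local arrival = 3:40 AM − 4:00 = 11:40 PM on Jun 9.

11:40 PM on Jun 9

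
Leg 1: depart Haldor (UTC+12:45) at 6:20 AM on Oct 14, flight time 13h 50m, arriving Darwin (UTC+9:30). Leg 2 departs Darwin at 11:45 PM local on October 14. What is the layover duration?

6 hours 50 minutes

Convert departure to UTC: 6:20 AM − 12:45 = 5:35 PM UTC on Oct 13.
Add 13 hours 50 minutes flight time → 7:25 AM UTC (Oct 14).
Darwin is UTC+9:30, so local arrival = 7:25 AM + 9:30 = 4:55 PM on Oct 14.
Layover = 11:45 PM − 4:55 PM = 6 hours 50 minutes.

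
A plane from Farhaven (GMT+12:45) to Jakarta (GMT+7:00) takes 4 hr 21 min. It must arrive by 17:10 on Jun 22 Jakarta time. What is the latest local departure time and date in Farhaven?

18:34 on June 22

Target arrival in UTC: 17:10 − 7:00 = 10:10 on Jun 22.
Subtract 4 hours and 21 minutes → departure 05:49 UTC on Jun 22.
Farhaven is UTC+12:45: 05:49 + 12:45 = 18:34 on Jun 22.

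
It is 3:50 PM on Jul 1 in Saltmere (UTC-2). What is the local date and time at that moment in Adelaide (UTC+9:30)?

In UTC: 3:50 PM + 2:00 = 5:50 PM on Jul 1.
Adelaide is UTC+9:30: 5:50 PM + 9:30 = 3:20 AM on Jul 2.

3:20 AM on Jul 2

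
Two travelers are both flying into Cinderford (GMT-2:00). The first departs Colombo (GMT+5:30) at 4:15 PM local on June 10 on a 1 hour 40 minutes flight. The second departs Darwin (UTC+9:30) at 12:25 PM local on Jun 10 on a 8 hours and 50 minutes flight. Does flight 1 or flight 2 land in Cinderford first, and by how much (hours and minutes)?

Flight 1 in UTC: 4:15 PM − 5:30 = 10:45 AM on Jun 10.
+1 hour 40 minutes → arrive 12:25 PM UTC on Jun 10.
Flight 2 in UTC: 12:25 PM − 9:30 = 2:55 AM on Jun 10.
+8 hours 50 minutes → arrive 11:45 AM UTC on Jun 10.
Flight 2 lands earlier by 40 minutes.

the second, by 40 minutes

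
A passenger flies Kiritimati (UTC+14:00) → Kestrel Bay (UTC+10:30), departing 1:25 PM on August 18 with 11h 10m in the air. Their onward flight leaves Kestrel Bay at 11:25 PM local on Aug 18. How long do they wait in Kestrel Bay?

2 hours 20 minutes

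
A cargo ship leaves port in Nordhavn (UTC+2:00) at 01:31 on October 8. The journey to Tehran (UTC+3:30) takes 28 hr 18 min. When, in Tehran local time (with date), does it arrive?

Convert departure to UTC: 01:31 − 2:00 = 23:31 UTC on Oct 7.
Add 28 hours and 18 minutes travel time → 03:49 UTC (Oct 9).
Tehran is UTC+3:30, so local arrival = 03:49 + 3:30 = 07:19 on Oct 9.

07:19 on October 9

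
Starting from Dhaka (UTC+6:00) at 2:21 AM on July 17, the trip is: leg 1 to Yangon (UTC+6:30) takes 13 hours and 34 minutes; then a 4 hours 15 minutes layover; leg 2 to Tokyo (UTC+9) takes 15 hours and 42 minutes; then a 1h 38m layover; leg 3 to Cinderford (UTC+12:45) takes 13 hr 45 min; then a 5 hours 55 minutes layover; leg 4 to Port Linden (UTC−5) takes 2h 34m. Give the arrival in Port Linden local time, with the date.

12:44 AM on July 19

Convert departure to UTC: 2:21 AM − 6:00 = 8:21 PM UTC on Jul 16.
Add 13 hours 34 minutes leg 1 → 9:55 AM UTC (Jul 17).
Add 4 hours and 15 minutes layover in Yangon → 2:10 PM UTC.
Add 15 hours and 42 minutes leg 2 → 5:52 AM UTC (Jul 18).
Add 1 hour and 38 minutes layover in Tokyo → 7:30 AM UTC.
Add 13 hours and 45 minutes leg 3 → 9:15 PM UTC.
Add 5 hours 55 minutes layover in Cinderford → 3:10 AM UTC (Jul 19).
Add 2 hours 34 minutes leg 4 → 5:44 AM UTC.
Port Linden is UTC−5:00, so local arrival = 5:44 AM − 5:00 = 12:44 AM on Jul 19.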